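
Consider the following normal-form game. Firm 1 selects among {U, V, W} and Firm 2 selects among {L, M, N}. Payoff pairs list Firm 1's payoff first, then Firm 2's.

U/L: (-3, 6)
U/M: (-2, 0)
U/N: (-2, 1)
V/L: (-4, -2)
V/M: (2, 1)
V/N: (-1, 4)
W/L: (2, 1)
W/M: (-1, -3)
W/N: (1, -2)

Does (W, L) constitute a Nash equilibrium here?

Yes

Holding Firm 2 at L: Firm 1 gets 2 from W, versus -3 from U, -4 from V. No profitable deviation for Firm 1.
Holding Firm 1 at W: Firm 2 gets 1 from L, versus -3 from M, -2 from N. No profitable deviation for Firm 2 either.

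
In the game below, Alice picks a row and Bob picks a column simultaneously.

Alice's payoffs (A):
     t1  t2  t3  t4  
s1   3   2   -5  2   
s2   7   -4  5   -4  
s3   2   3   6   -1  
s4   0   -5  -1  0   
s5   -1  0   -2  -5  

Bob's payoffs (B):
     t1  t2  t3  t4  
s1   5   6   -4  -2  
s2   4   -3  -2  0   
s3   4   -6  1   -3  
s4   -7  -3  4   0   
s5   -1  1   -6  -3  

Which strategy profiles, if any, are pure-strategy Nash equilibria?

Find each player's best response to every opponent strategy; NE are the intersections.
Alice's best responses — vs t1: s2 (payoff 7); vs t2: s3 (payoff 3); vs t3: s3 (payoff 6); vs t4: s1 (payoff 2).
Bob's best responses — vs s1: t2 (payoff 6); vs s2: t1 (payoff 4); vs s3: t1 (payoff 4); vs s4: t3 (payoff 4); vs s5: t2 (payoff 1).
The only mutual best response is (s2, t1); neither player gains by switching there.

(s2, t1)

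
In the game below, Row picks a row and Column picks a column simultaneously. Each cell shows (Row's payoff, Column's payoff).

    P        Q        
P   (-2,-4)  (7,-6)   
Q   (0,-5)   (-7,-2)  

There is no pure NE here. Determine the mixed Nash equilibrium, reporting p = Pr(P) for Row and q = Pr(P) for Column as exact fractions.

p = 3/5, q = 7/8

Each player's mixing probability is pinned down by making the *other* player indifferent.
Column indifferent between P and Q: p·(-4) + (1−p)·(-5) = p·(-6) + (1−p)·(-2) ⟹ (-5) + 1p = (-2) + (-4)p ⟹ p = 3/5.
Row indifferent between P and Q: q·(-2) + (1−q)·7 = q·0 + (1−q)·(-7) ⟹ 7 + (-9)q = (-7) + 7q ⟹ q = 7/8.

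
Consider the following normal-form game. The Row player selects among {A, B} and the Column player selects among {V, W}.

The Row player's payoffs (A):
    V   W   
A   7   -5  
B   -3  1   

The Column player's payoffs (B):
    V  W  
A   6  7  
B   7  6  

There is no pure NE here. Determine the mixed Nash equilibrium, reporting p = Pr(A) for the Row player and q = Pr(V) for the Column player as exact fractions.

p = 1/2, q = 3/8

In a mixed NE each player is indifferent between their pure strategies, so the opponent's mix sets the indifference.
The Column player indifferent between V and W: p·6 + (1−p)·7 = p·7 + (1−p)·6 ⟹ 7 + (-1)p = 6 + 1p ⟹ p = 1/2.
The Row player indifferent between A and B: q·7 + (1−q)·(-5) = q·(-3) + (1−q)·1 ⟹ (-5) + 12q = 1 + (-4)q ⟹ q = 3/8.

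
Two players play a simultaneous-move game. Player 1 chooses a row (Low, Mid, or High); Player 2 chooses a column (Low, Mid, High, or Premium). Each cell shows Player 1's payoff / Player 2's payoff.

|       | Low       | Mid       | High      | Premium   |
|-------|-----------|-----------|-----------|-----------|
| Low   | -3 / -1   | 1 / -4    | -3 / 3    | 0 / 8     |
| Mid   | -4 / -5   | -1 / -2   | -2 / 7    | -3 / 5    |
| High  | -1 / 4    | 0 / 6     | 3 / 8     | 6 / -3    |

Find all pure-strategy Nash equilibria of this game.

(High, High)

Find each player's best response to every opponent strategy; NE are the intersections.
Player 1's best responses — vs Low: High (payoff -1); vs Mid: Low (payoff 1); vs High: High (payoff 3); vs Premium: High (payoff 6).
Player 2's best responses — vs Low: Premium (payoff 8); vs Mid: High (payoff 7); vs High: High (payoff 8).
The only mutual best response is (High, High); neither player gains by switching there.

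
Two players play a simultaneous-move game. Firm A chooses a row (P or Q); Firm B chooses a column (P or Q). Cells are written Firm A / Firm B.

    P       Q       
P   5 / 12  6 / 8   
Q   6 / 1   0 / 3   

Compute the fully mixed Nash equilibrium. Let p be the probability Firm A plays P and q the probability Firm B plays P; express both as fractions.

In a mixed NE each player is indifferent between their pure strategies, so the opponent's mix sets the indifference.
Firm B indifferent between P and Q: p·12 + (1−p)·1 = p·8 + (1−p)·3 ⟹ 1 + 11p = 3 + 5p ⟹ p = 1/3.
Firm A indifferent between P and Q: q·5 + (1−q)·6 = q·6 + (1−q)·0 ⟹ 6 + (-1)q = 0 + 6q ⟹ q = 6/7.

p = 1/3, q = 6/7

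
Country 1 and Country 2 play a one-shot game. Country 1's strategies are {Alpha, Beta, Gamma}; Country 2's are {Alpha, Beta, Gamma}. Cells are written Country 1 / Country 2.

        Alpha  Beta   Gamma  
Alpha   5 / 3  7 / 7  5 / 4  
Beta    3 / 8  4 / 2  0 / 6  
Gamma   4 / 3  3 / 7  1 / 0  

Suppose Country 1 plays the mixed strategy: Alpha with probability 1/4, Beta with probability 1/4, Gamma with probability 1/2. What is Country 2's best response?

Beta

Compute Country 2's expected payoff from each pure strategy against the given mix.
Alpha: (1/4)·3 + (1/4)·8 + (1/2)·3 = 17/4
Beta: (1/4)·7 + (1/4)·2 + (1/2)·7 = 23/4
Gamma: (1/4)·4 + (1/4)·6 + (1/2)·0 = 5/2
Highest expected payoff is 23/4, from Beta.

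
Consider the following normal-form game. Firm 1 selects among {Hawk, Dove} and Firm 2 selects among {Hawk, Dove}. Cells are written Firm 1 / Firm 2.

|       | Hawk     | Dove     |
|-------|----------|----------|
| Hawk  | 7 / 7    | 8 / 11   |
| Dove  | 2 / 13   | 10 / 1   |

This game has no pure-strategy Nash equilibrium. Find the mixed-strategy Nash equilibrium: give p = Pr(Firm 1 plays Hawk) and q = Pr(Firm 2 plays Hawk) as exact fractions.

Each player's mixing probability is pinned down by making the *other* player indifferent.
Firm 2 indifferent between Hawk and Dove: p·7 + (1−p)·13 = p·11 + (1−p)·1 ⟹ 13 + (-6)p = 1 + 10p ⟹ p = 3/4.
Firm 1 indifferent between Hawk and Dove: q·7 + (1−q)·8 = q·2 + (1−q)·10 ⟹ 8 + (-1)q = 10 + (-8)q ⟹ q = 2/7.

p = 3/4, q = 2/7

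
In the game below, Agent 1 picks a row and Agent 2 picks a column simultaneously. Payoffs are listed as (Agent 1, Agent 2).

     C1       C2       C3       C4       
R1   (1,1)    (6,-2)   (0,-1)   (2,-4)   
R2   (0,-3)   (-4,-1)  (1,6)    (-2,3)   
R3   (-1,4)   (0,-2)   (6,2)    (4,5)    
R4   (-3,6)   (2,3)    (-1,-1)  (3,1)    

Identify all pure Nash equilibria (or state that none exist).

Find each player's best response to every opponent strategy; NE are the intersections.
Agent 1's best responses — vs C1: R1 (payoff 1); vs C2: R1 (payoff 6); vs C3: R3 (payoff 6); vs C4: R3 (payoff 4).
Agent 2's best responses — vs R1: C1 (payoff 1); vs R2: C3 (payoff 6); vs R3: C4 (payoff 5); vs R4: C1 (payoff 6).
Mutual best responses occur at (R1, C1) and (R3, C4); at each, neither player gains by switching.

(R1, C1) and (R3, C4)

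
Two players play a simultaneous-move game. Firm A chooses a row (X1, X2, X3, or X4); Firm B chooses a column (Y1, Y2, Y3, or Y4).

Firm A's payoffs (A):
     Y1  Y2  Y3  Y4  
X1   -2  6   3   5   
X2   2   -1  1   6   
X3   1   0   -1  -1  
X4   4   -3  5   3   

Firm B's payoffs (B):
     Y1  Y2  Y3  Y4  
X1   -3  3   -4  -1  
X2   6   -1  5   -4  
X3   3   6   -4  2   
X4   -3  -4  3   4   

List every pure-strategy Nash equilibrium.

Find each player's best response to every opponent strategy; NE are the intersections.
Firm A's best responses — vs Y1: X4 (payoff 4); vs Y2: X1 (payoff 6); vs Y3: X4 (payoff 5); vs Y4: X2 (payoff 6).
Firm B's best responses — vs X1: Y2 (payoff 3); vs X2: Y1 (payoff 6); vs X3: Y2 (payoff 6); vs X4: Y4 (payoff 4).
The only mutual best response is (X1, Y2); neither player gains by switching there.

(X1, Y2)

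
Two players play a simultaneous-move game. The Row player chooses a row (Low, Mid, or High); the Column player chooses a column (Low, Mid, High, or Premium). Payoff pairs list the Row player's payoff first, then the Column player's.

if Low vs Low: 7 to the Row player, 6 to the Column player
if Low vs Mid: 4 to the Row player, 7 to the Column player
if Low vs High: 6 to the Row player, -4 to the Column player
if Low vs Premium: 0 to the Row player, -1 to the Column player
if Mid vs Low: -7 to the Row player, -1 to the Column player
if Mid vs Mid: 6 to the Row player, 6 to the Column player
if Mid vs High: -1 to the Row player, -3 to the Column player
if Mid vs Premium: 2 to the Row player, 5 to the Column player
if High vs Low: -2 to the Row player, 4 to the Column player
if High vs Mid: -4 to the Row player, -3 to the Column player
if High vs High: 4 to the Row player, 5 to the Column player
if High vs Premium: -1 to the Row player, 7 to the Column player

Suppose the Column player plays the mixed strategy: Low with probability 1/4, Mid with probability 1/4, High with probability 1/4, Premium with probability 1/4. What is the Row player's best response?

The Row player's best reply maximizes expected payoff against the mix.
Low: (1/4)·7 + (1/4)·4 + (1/4)·6 + (1/4)·0 = 17/4
Mid: (1/4)·(-7) + (1/4)·6 + (1/4)·(-1) + (1/4)·2 = 0
High: (1/4)·(-2) + (1/4)·(-4) + (1/4)·4 + (1/4)·(-1) = -3/4
Highest expected payoff is 17/4, from Low.

Low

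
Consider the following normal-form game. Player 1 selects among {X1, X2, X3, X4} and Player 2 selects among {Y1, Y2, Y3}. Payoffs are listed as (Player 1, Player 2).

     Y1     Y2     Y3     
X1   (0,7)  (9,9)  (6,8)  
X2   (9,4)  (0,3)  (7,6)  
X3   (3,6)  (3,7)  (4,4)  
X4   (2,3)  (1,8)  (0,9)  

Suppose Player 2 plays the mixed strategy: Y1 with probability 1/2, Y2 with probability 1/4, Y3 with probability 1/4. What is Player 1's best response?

X2

Player 1's best reply maximizes expected payoff against the mix.
X1: (1/2)·0 + (1/4)·9 + (1/4)·6 = 15/4
X2: (1/2)·9 + (1/4)·0 + (1/4)·7 = 25/4
X3: (1/2)·3 + (1/4)·3 + (1/4)·4 = 13/4
X4: (1/2)·2 + (1/4)·1 + (1/4)·0 = 5/4
Highest expected payoff is 25/4, from X2.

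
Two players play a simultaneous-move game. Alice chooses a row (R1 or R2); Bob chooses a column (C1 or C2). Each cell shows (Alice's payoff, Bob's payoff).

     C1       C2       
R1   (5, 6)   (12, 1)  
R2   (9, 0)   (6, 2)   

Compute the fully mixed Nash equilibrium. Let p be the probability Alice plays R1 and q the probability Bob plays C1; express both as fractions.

In a mixed NE each player is indifferent between their pure strategies, so the opponent's mix sets the indifference.
Bob indifferent between C1 and C2: p·6 + (1−p)·0 = p·1 + (1−p)·2 ⟹ 0 + 6p = 2 + (-1)p ⟹ p = 2/7.
Alice indifferent between R1 and R2: q·5 + (1−q)·12 = q·9 + (1−q)·6 ⟹ 12 + (-7)q = 6 + 3q ⟹ q = 3/5.

p = 2/7, q = 3/5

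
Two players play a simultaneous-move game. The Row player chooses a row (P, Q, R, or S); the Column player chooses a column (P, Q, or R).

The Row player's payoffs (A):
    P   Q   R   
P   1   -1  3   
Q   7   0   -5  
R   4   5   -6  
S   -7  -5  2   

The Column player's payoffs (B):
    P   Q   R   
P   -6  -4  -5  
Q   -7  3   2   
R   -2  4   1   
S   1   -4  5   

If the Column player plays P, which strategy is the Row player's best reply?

Q

With the Column player fixed at P, the Row player's payoffs are: P → 1, Q → 7, R → 4, S → -7.
The maximum is 7, achieved by Q.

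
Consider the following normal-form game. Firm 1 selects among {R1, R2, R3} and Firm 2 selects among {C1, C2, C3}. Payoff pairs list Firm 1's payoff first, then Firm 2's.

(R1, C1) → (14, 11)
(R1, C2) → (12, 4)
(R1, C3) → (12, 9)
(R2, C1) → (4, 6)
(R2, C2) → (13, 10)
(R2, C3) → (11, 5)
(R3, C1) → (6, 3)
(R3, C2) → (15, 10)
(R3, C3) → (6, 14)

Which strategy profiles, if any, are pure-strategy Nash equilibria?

A profile is a Nash equilibrium when each player is best-responding to the other.
Firm 1's best responses — vs C1: R1 (payoff 14); vs C2: R3 (payoff 15); vs C3: R1 (payoff 12).
Firm 2's best responses — vs R1: C1 (payoff 11); vs R2: C2 (payoff 10); vs R3: C3 (payoff 14).
The only mutual best response is (R1, C1); neither player gains by switching there.

(R1, C1)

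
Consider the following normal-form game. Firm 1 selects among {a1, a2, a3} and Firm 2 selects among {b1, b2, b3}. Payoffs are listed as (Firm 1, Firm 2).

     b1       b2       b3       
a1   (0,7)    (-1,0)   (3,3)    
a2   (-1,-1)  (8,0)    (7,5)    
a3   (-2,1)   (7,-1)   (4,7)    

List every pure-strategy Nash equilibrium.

Find each player's best response to every opponent strategy; NE are the intersections.
Firm 1's best responses — vs b1: a1 (payoff 0); vs b2: a2 (payoff 8); vs b3: a2 (payoff 7).
Firm 2's best responses — vs a1: b1 (payoff 7); vs a2: b3 (payoff 5); vs a3: b3 (payoff 7).
Mutual best responses occur at (a1, b1) and (a2, b3); at each, neither player gains by switching.

(a1, b1) and (a2, b3)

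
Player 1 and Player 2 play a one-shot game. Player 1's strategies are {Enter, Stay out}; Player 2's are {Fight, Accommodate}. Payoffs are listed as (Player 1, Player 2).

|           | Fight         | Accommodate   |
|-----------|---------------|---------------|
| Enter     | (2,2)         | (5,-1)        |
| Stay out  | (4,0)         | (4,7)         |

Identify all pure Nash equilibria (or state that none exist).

Find each player's best response to every opponent strategy; NE are the intersections.
Player 1's best responses — vs Fight: Stay out (payoff 4); vs Accommodate: Enter (payoff 5).
Player 2's best responses — vs Enter: Fight (payoff 2); vs Stay out: Accommodate (payoff 7).
No cell has both players best-responding. For instance, Player 1's best reply to Accommodate is Enter, but against Enter Player 2 prefers Fight over Accommodate.

There is no pure-strategy Nash equilibrium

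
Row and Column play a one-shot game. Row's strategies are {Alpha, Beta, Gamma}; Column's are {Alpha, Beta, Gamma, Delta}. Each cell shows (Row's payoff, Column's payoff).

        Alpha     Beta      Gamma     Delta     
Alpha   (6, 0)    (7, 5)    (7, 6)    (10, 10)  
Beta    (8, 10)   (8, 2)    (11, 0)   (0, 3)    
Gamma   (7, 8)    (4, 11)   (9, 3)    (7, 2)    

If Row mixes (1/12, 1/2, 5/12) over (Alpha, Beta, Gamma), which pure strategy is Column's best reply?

Alpha

Column's best reply maximizes expected payoff against the mix.
Alpha: (1/12)·0 + (1/2)·10 + (5/12)·8 = 25/3
Beta: (1/12)·5 + (1/2)·2 + (5/12)·11 = 6
Gamma: (1/12)·6 + (1/2)·0 + (5/12)·3 = 7/4
Delta: (1/12)·10 + (1/2)·3 + (5/12)·2 = 19/6
Highest expected payoff is 25/3, from Alpha.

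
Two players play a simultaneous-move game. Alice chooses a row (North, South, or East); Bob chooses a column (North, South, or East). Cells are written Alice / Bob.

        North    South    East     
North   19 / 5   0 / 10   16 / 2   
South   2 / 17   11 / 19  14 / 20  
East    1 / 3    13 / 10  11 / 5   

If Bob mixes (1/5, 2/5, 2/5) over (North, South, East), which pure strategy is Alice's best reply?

Alice's best reply maximizes expected payoff against the mix.
North: (1/5)·19 + (2/5)·0 + (2/5)·16 = 51/5
South: (1/5)·2 + (2/5)·11 + (2/5)·14 = 52/5
East: (1/5)·1 + (2/5)·13 + (2/5)·11 = 49/5
Highest expected payoff is 52/5, from South.

South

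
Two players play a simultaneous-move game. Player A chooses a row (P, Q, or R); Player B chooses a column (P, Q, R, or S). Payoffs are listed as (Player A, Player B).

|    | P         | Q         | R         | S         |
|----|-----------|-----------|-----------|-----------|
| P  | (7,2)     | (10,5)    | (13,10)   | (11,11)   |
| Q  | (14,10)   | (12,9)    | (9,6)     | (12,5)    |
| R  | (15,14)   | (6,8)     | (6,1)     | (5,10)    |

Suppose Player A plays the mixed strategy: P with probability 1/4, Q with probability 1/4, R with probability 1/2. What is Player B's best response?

Compute Player B's expected payoff from each pure strategy against the given mix.
P: (1/4)·2 + (1/4)·10 + (1/2)·14 = 10
Q: (1/4)·5 + (1/4)·9 + (1/2)·8 = 15/2
R: (1/4)·10 + (1/4)·6 + (1/2)·1 = 9/2
S: (1/4)·11 + (1/4)·5 + (1/2)·10 = 9
Highest expected payoff is 10, from P.

P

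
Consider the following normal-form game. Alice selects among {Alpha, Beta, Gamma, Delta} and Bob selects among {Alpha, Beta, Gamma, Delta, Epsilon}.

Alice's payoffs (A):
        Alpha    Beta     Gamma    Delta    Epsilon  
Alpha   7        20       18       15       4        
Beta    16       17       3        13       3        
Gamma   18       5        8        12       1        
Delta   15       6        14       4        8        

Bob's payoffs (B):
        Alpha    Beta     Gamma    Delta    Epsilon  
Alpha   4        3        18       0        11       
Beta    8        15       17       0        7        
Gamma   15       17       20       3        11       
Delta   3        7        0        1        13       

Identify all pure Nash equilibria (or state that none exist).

Find each player's best response to every opponent strategy; NE are the intersections.
Alice's best responses — vs Alpha: Gamma (payoff 18); vs Beta: Alpha (payoff 20); vs Gamma: Alpha (payoff 18); vs Delta: Alpha (payoff 15); vs Epsilon: Delta (payoff 8).
Bob's best responses — vs Alpha: Gamma (payoff 18); vs Beta: Gamma (payoff 17); vs Gamma: Gamma (payoff 20); vs Delta: Epsilon (payoff 13).
Mutual best responses occur at (Alpha, Gamma) and (Delta, Epsilon); at each, neither player gains by switching.

(Alpha, Gamma) and (Delta, Epsilon)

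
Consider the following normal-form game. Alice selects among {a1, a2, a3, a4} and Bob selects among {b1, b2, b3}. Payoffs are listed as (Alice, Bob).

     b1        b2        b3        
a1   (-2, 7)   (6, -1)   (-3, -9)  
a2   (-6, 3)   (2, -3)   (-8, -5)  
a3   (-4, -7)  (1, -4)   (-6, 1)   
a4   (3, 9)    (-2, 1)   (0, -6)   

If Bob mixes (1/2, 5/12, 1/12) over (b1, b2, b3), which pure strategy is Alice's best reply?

Compute Alice's expected payoff from each pure strategy against the given mix.
a1: (1/2)·(-2) + (5/12)·6 + (1/12)·(-3) = 5/4
a2: (1/2)·(-6) + (5/12)·2 + (1/12)·(-8) = -17/6
a3: (1/2)·(-4) + (5/12)·1 + (1/12)·(-6) = -25/12
a4: (1/2)·3 + (5/12)·(-2) + (1/12)·0 = 2/3
Highest expected payoff is 5/4, from a1.

a1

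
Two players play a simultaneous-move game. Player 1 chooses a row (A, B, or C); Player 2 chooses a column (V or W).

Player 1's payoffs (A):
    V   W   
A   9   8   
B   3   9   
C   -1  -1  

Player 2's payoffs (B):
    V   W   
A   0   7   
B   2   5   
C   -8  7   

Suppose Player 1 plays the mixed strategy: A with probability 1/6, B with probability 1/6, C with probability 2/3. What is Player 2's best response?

W

Compute Player 2's expected payoff from each pure strategy against the given mix.
V: (1/6)·0 + (1/6)·2 + (2/3)·(-8) = -5
W: (1/6)·7 + (1/6)·5 + (2/3)·7 = 20/3
Highest expected payoff is 20/3, from W.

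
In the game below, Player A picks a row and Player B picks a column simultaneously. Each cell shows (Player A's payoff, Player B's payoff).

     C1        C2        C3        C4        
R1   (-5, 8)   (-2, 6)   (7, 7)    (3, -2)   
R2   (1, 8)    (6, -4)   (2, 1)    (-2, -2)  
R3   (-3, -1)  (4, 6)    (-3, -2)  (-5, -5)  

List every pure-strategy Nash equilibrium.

(R2, C1)

A profile is a Nash equilibrium when each player is best-responding to the other.
Player A's best responses — vs C1: R2 (payoff 1); vs C2: R2 (payoff 6); vs C3: R1 (payoff 7); vs C4: R1 (payoff 3).
Player B's best responses — vs R1: C1 (payoff 8); vs R2: C1 (payoff 8); vs R3: C2 (payoff 6).
The only mutual best response is (R2, C1); neither player gains by switching there.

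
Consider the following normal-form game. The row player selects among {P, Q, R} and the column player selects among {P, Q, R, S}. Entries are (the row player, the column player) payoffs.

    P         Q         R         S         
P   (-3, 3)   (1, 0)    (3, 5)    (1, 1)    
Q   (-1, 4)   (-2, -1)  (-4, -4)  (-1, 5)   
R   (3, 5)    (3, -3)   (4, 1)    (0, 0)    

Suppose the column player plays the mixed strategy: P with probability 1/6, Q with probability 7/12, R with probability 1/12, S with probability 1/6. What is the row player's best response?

The row player's best reply maximizes expected payoff against the mix.
P: (1/6)·(-3) + (7/12)·1 + (1/12)·3 + (1/6)·1 = 1/2
Q: (1/6)·(-1) + (7/12)·(-2) + (1/12)·(-4) + (1/6)·(-1) = -11/6
R: (1/6)·3 + (7/12)·3 + (1/12)·4 + (1/6)·0 = 31/12
Highest expected payoff is 31/12, from R.

R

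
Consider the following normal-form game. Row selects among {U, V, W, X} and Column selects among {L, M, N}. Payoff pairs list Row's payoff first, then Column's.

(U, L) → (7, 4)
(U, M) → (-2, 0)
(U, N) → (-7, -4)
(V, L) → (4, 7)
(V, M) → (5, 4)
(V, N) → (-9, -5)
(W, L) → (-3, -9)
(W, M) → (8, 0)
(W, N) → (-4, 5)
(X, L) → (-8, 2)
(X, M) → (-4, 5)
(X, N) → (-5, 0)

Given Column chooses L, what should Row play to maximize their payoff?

With Column fixed at L, Row's payoffs are: U → 7, V → 4, W → -3, X → -8.
The maximum is 7, achieved by U.

U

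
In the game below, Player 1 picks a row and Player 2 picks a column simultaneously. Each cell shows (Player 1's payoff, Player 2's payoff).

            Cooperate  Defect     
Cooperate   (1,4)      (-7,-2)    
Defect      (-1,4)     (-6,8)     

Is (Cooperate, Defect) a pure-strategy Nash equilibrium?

No

Holding Player 2 at Defect: Player 1 gets -7 from Cooperate but could get -6 by switching to Defect. Player 1 has a profitable deviation.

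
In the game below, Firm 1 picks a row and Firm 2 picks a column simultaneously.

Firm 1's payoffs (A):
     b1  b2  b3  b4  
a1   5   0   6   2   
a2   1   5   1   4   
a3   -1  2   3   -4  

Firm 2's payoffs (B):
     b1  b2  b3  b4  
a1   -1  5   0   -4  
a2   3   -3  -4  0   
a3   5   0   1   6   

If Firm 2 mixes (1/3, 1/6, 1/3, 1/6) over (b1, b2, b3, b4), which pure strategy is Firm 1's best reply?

Compute Firm 1's expected payoff from each pure strategy against the given mix.
a1: (1/3)·5 + (1/6)·0 + (1/3)·6 + (1/6)·2 = 4
a2: (1/3)·1 + (1/6)·5 + (1/3)·1 + (1/6)·4 = 13/6
a3: (1/3)·(-1) + (1/6)·2 + (1/3)·3 + (1/6)·(-4) = 1/3
Highest expected payoff is 4, from a1.

a1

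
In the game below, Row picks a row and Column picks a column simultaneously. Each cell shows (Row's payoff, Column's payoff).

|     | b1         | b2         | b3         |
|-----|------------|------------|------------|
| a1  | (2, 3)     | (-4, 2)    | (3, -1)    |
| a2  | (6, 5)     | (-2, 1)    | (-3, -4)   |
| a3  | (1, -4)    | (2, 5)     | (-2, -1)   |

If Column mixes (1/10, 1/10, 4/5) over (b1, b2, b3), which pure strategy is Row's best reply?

a1

Row's best reply maximizes expected payoff against the mix.
a1: (1/10)·2 + (1/10)·(-4) + (4/5)·3 = 11/5
a2: (1/10)·6 + (1/10)·(-2) + (4/5)·(-3) = -2
a3: (1/10)·1 + (1/10)·2 + (4/5)·(-2) = -13/10
Highest expected payoff is 11/5, from a1.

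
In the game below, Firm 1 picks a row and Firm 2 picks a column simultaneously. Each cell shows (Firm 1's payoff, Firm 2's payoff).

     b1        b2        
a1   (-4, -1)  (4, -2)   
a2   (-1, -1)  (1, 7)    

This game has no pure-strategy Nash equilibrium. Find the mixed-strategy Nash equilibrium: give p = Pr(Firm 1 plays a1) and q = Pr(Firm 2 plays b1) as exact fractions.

In a mixed NE each player is indifferent between their pure strategies, so the opponent's mix sets the indifference.
Firm 2 indifferent between b1 and b2: p·(-1) + (1−p)·(-1) = p·(-2) + (1−p)·7 ⟹ (-1) + 0p = 7 + (-9)p ⟹ p = 8/9.
Firm 1 indifferent between a1 and a2: q·(-4) + (1−q)·4 = q·(-1) + (1−q)·1 ⟹ 4 + (-8)q = 1 + (-2)q ⟹ q = 1/2.

p = 8/9, q = 1/2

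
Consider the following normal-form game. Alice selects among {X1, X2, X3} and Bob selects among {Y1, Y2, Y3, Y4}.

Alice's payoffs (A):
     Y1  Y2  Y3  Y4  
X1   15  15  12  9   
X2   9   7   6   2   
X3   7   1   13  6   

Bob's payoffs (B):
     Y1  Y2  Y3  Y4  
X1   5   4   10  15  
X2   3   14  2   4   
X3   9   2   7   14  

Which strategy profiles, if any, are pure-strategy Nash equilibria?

(X1, Y4)

Check mutual best responses: a cell is a NE iff neither player can gain by unilaterally deviating.
Alice's best responses — vs Y1: X1 (payoff 15); vs Y2: X1 (payoff 15); vs Y3: X3 (payoff 13); vs Y4: X1 (payoff 9).
Bob's best responses — vs X1: Y4 (payoff 15); vs X2: Y2 (payoff 14); vs X3: Y4 (payoff 14).
The only mutual best response is (X1, Y4); neither player gains by switching there.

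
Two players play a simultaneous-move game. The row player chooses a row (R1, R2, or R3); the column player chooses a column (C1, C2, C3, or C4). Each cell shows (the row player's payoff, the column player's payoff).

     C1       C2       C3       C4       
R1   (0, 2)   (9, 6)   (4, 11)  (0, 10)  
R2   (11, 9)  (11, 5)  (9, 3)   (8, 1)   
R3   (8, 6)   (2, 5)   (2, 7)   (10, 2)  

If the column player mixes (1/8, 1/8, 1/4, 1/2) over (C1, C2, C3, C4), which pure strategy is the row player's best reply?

The row player's best reply maximizes expected payoff against the mix.
R1: (1/8)·0 + (1/8)·9 + (1/4)·4 + (1/2)·0 = 17/8
R2: (1/8)·11 + (1/8)·11 + (1/4)·9 + (1/2)·8 = 9
R3: (1/8)·8 + (1/8)·2 + (1/4)·2 + (1/2)·10 = 27/4
Highest expected payoff is 9, from R2.

R2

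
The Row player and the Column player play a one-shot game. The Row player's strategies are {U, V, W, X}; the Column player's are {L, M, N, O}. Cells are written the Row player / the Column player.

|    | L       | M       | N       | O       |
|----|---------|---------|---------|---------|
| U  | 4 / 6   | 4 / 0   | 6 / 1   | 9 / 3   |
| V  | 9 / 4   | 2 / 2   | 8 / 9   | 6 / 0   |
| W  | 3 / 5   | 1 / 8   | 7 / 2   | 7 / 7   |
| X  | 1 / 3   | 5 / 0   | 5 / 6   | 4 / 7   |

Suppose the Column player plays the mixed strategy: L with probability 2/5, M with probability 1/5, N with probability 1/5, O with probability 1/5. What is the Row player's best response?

V

The Row player's best reply maximizes expected payoff against the mix.
U: (2/5)·4 + (1/5)·4 + (1/5)·6 + (1/5)·9 = 27/5
V: (2/5)·9 + (1/5)·2 + (1/5)·8 + (1/5)·6 = 34/5
W: (2/5)·3 + (1/5)·1 + (1/5)·7 + (1/5)·7 = 21/5
X: (2/5)·1 + (1/5)·5 + (1/5)·5 + (1/5)·4 = 16/5
Highest expected payoff is 34/5, from V.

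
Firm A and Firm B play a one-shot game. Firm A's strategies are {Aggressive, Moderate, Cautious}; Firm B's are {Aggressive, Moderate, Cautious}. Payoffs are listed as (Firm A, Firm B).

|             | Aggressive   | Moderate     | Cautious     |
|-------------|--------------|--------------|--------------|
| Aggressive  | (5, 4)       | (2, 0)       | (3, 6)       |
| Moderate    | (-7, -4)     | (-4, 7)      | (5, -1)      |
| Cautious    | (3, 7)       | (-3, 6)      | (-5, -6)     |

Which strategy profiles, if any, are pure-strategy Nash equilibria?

No pure-strategy Nash equilibrium

Find each player's best response to every opponent strategy; NE are the intersections.
Firm A's best responses — vs Aggressive: Aggressive (payoff 5); vs Moderate: Aggressive (payoff 2); vs Cautious: Moderate (payoff 5).
Firm B's best responses — vs Aggressive: Cautious (payoff 6); vs Moderate: Moderate (payoff 7); vs Cautious: Aggressive (payoff 7).
No cell has both players best-responding. For instance, Firm A's best reply to Aggressive is Aggressive, but against Aggressive Firm B prefers Cautious over Aggressive.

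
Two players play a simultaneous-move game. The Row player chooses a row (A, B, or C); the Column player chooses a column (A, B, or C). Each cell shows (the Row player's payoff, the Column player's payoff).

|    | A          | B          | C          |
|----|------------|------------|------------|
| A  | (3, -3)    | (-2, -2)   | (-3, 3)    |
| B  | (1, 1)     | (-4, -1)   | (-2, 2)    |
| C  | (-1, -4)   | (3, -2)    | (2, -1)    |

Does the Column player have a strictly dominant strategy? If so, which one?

C

A strategy is strictly dominant if it gives the Column player a strictly higher payoff than every other strategy, against every choice by the opponent.
C strictly dominates: vs A: 3 > each of {-3, -2}; vs B: 2 > each of {1, -1}; vs C: -1 > each of {-4, -2}.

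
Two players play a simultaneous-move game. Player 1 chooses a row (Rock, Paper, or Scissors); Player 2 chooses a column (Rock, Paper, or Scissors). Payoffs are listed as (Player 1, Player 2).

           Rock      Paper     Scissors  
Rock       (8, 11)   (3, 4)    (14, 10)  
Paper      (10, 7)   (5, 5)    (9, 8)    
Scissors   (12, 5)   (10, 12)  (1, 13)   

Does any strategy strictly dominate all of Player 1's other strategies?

None

A strategy is strictly dominant if it gives Player 1 a strictly higher payoff than every other strategy, against every choice by the opponent.
Rock is not dominant: against Rock, Paper gives 10 > 8.
Paper is not dominant: against Rock, Scissors gives 12 > 10.
Scissors is not dominant: against Scissors, Rock gives 14 > 1.
No single strategy is best against every opponent action.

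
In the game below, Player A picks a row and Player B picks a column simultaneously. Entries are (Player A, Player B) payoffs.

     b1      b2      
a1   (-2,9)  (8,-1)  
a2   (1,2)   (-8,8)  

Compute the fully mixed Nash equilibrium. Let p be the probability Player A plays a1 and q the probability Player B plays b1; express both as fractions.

p = 3/8, q = 16/19

In a mixed NE each player is indifferent between their pure strategies, so the opponent's mix sets the indifference.
Player B indifferent between b1 and b2: p·9 + (1−p)·2 = p·(-1) + (1−p)·8 ⟹ 2 + 7p = 8 + (-9)p ⟹ p = 3/8.
Player A indifferent between a1 and a2: q·(-2) + (1−q)·8 = q·1 + (1−q)·(-8) ⟹ 8 + (-10)q = (-8) + 9q ⟹ q = 16/19.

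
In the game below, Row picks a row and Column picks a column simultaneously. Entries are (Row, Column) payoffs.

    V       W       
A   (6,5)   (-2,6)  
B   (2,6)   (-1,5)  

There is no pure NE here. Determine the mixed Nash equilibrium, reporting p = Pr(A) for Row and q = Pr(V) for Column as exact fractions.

p = 1/2, q = 1/5

In a mixed NE each player is indifferent between their pure strategies, so the opponent's mix sets the indifference.
Column indifferent between V and W: p·5 + (1−p)·6 = p·6 + (1−p)·5 ⟹ 6 + (-1)p = 5 + 1p ⟹ p = 1/2.
Row indifferent between A and B: q·6 + (1−q)·(-2) = q·2 + (1−q)·(-1) ⟹ (-2) + 8q = (-1) + 3q ⟹ q = 1/5.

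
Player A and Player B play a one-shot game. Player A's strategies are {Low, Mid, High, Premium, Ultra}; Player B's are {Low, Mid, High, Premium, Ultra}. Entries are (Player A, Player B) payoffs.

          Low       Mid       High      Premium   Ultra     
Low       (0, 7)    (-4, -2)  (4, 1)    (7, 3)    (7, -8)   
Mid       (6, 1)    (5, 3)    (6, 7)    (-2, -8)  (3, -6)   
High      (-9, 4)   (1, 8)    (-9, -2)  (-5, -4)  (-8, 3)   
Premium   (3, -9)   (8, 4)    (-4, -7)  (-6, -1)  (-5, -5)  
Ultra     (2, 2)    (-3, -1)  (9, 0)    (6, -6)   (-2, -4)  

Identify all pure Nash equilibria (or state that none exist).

Check mutual best responses: a cell is a NE iff neither player can gain by unilaterally deviating.
Player A's best responses — vs Low: Mid (payoff 6); vs Mid: Premium (payoff 8); vs High: Ultra (payoff 9); vs Premium: Low (payoff 7); vs Ultra: Low (payoff 7).
Player B's best responses — vs Low: Low (payoff 7); vs Mid: High (payoff 7); vs High: Mid (payoff 8); vs Premium: Mid (payoff 4); vs Ultra: Low (payoff 2).
The only mutual best response is (Premium, Mid); neither player gains by switching there.

(Premium, Mid)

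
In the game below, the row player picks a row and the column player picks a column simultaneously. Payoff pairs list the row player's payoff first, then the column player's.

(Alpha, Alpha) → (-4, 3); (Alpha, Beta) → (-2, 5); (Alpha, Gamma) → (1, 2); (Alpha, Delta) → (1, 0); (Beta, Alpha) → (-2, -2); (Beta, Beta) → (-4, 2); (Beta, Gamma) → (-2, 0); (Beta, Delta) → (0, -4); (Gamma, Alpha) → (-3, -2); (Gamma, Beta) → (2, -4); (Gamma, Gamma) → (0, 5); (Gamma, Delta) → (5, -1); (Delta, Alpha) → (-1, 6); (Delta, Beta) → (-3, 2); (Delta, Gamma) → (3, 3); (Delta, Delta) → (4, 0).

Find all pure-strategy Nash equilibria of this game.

(Delta, Alpha)

Check mutual best responses: a cell is a NE iff neither player can gain by unilaterally deviating.
The row player's best responses — vs Alpha: Delta (payoff -1); vs Beta: Gamma (payoff 2); vs Gamma: Delta (payoff 3); vs Delta: Gamma (payoff 5).
The column player's best responses — vs Alpha: Beta (payoff 5); vs Beta: Beta (payoff 2); vs Gamma: Gamma (payoff 5); vs Delta: Alpha (payoff 6).
The only mutual best response is (Delta, Alpha); neither player gains by switching there.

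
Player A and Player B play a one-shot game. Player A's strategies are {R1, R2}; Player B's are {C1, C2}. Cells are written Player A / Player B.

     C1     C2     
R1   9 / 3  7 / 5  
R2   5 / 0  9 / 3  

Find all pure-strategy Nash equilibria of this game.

(R2, C2)

Find each player's best response to every opponent strategy; NE are the intersections.
Player A's best responses — vs C1: R1 (payoff 9); vs C2: R2 (payoff 9).
Player B's best responses — vs R1: C2 (payoff 5); vs R2: C2 (payoff 3).
The only mutual best response is (R2, C2); neither player gains by switching there.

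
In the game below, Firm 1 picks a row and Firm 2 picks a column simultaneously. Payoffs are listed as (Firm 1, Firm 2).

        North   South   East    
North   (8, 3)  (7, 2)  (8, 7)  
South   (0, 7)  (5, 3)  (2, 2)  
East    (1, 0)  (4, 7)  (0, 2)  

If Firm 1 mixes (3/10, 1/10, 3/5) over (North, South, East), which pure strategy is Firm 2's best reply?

Firm 2's best reply maximizes expected payoff against the mix.
North: (3/10)·3 + (1/10)·7 + (3/5)·0 = 8/5
South: (3/10)·2 + (1/10)·3 + (3/5)·7 = 51/10
East: (3/10)·7 + (1/10)·2 + (3/5)·2 = 7/2
Highest expected payoff is 51/10, from South.

South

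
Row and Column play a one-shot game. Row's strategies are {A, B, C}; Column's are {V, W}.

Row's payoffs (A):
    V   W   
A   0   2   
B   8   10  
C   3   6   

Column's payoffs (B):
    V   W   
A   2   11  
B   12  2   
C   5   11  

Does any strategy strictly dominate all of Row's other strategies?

A strategy is strictly dominant if it gives Row a strictly higher payoff than every other strategy, against every choice by the opponent.
B strictly dominates: vs V: 8 > each of {0, 3}; vs W: 10 > each of {2, 6}.

B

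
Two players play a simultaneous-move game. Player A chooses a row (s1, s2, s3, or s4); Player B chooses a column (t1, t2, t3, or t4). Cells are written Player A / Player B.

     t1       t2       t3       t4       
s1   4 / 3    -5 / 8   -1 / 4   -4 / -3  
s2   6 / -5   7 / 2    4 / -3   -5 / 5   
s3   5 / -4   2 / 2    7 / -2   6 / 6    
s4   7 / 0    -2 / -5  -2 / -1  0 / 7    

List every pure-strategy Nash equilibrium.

(s3, t4)

Check mutual best responses: a cell is a NE iff neither player can gain by unilaterally deviating.
Player A's best responses — vs t1: s4 (payoff 7); vs t2: s2 (payoff 7); vs t3: s3 (payoff 7); vs t4: s3 (payoff 6).
Player B's best responses — vs s1: t2 (payoff 8); vs s2: t4 (payoff 5); vs s3: t4 (payoff 6); vs s4: t4 (payoff 7).
The only mutual best response is (s3, t4); neither player gains by switching there.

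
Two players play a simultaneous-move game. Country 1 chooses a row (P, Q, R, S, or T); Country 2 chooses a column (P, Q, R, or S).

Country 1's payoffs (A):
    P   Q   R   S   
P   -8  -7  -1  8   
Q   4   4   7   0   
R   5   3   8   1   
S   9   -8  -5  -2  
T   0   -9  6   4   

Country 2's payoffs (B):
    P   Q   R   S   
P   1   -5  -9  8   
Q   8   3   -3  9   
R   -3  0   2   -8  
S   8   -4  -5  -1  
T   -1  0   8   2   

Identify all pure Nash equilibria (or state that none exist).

Find each player's best response to every opponent strategy; NE are the intersections.
Country 1's best responses — vs P: S (payoff 9); vs Q: Q (payoff 4); vs R: R (payoff 8); vs S: P (payoff 8).
Country 2's best responses — vs P: S (payoff 8); vs Q: S (payoff 9); vs R: R (payoff 2); vs S: P (payoff 8); vs T: R (payoff 8).
Mutual best responses occur at (P, S), (R, R), and (S, P); at each, neither player gains by switching.

(P, S), (R, R), and (S, P)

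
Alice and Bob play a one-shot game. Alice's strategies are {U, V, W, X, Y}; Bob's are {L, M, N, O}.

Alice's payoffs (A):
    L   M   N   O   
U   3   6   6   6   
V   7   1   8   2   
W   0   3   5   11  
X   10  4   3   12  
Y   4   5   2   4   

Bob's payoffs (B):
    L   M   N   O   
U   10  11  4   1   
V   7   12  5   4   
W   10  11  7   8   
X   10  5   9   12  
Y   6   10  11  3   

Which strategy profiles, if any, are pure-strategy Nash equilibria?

Check mutual best responses: a cell is a NE iff neither player can gain by unilaterally deviating.
Alice's best responses — vs L: X (payoff 10); vs M: U (payoff 6); vs N: V (payoff 8); vs O: X (payoff 12).
Bob's best responses — vs U: M (payoff 11); vs V: M (payoff 12); vs W: M (payoff 11); vs X: O (payoff 12); vs Y: N (payoff 11).
Mutual best responses occur at (U, M) and (X, O); at each, neither player gains by switching.

(U, M) and (X, O)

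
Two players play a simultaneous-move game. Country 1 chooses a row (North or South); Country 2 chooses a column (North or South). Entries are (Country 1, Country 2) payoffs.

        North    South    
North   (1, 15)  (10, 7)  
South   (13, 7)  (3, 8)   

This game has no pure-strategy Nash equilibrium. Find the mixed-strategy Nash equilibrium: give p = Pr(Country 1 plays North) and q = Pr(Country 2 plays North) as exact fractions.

p = 1/9, q = 7/19

Each player's mixing probability is pinned down by making the *other* player indifferent.
Country 2 indifferent between North and South: p·15 + (1−p)·7 = p·7 + (1−p)·8 ⟹ 7 + 8p = 8 + (-1)p ⟹ p = 1/9.
Country 1 indifferent between North and South: q·1 + (1−q)·10 = q·13 + (1−q)·3 ⟹ 10 + (-9)q = 3 + 10q ⟹ q = 7/19.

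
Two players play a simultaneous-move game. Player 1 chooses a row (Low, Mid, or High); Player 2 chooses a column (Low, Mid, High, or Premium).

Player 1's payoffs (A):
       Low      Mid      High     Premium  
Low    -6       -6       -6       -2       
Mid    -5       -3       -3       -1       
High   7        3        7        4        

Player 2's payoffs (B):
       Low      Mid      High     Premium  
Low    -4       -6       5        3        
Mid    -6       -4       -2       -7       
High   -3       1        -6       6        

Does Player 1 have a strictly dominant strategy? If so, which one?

High

A strategy is strictly dominant if it gives Player 1 a strictly higher payoff than every other strategy, against every choice by the opponent.
High strictly dominates: vs Low: 7 > each of {-6, -5}; vs Mid: 3 > each of {-6, -3}; vs High: 7 > each of {-6, -3}; vs Premium: 4 > each of {-2, -1}.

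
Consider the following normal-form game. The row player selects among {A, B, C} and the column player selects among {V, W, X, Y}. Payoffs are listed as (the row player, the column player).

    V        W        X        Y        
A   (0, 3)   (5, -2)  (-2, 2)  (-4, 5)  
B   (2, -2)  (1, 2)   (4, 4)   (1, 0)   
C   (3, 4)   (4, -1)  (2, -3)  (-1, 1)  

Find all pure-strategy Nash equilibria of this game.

(B, X) and (C, V)

A profile is a Nash equilibrium when each player is best-responding to the other.
The row player's best responses — vs V: C (payoff 3); vs W: A (payoff 5); vs X: B (payoff 4); vs Y: B (payoff 1).
The column player's best responses — vs A: Y (payoff 5); vs B: X (payoff 4); vs C: V (payoff 4).
Mutual best responses occur at (B, X) and (C, V); at each, neither player gains by switching.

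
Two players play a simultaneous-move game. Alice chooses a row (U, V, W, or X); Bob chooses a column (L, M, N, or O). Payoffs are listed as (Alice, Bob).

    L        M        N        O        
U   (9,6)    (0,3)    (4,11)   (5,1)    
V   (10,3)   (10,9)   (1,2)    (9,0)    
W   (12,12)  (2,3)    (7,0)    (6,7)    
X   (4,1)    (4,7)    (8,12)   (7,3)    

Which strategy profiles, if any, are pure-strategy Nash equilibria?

(V, M), (W, L), and (X, N)

Find each player's best response to every opponent strategy; NE are the intersections.
Alice's best responses — vs L: W (payoff 12); vs M: V (payoff 10); vs N: X (payoff 8); vs O: V (payoff 9).
Bob's best responses — vs U: N (payoff 11); vs V: M (payoff 9); vs W: L (payoff 12); vs X: N (payoff 12).
Mutual best responses occur at (V, M), (W, L), and (X, N); at each, neither player gains by switching.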